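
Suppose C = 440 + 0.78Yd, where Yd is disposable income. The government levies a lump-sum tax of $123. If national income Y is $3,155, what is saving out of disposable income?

S = 227.04

Yd = Y − T = 3155 − 123 = 3032
C = 440 + 0.78(3032) = 440 + 2364.96 = 2804.96
S = Yd − C = 3032 − 2804.96 = 227.04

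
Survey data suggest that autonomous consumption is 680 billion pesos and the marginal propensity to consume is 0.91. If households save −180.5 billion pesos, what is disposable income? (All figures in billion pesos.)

Y = 5550

S = Y − C = -680 + 0.09Y
-680 + 0.09Y = -180.5, so 0.09Y = 499.5 and Y = 5550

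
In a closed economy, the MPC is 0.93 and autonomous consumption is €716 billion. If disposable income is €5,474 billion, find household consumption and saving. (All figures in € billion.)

C = 716 + 0.93(5474) = 716 + 5090.82 = 5806.82
S = Y − C = 5474 − 5806.82 = -332.82

C = 5806.82; S = -332.82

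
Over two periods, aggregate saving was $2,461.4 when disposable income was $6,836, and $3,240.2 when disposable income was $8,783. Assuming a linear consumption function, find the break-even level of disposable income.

Y = 682.5

MPS = ΔS/ΔY = (3240.2 − 2461.4)/(8783 − 6836) = 778.8/1947 = 0.4
MPC = 1 − MPS = 0.6
From S(6836) = 2461.4: −a + 0.4(6836) = 2461.4, so a = 2734.4 − 2461.4 = 273
Break-even (S = 0): Y = a/MPS = 273/0.4 = 682.5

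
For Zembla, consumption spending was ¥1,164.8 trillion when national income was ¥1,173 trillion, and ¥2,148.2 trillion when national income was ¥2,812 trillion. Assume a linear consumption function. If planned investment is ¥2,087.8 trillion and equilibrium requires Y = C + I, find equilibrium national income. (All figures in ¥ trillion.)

MPC = (2148.2 − 1164.8)/(2812 − 1173) = 983.4/1639 = 0.6
a = 1164.8 − 0.6(1173) = 461
Equilibrium: Y = 461 + 0.6Y + 2087.8
0.4Y = 2548.8, so Y = 2548.8/0.4 = 6372

Y = 6372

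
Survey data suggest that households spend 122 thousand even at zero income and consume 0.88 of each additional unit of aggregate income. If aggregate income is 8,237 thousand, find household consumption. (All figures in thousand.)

C = 122 + 0.88(8237) = 122 + 7248.56 = 7370.56

C = 7370.56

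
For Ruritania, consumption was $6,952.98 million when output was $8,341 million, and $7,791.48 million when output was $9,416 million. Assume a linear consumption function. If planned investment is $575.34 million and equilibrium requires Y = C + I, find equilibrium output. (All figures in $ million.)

MPC = (7791.48 − 6952.98)/(9416 − 8341) = 838.5/1075 = 0.78
a = 6952.98 − 0.78(8341) = 447
Equilibrium: Y = 447 + 0.78Y + 575.34
0.22Y = 1022.34, so Y = 1022.34/0.22 = 4647

Y = 4647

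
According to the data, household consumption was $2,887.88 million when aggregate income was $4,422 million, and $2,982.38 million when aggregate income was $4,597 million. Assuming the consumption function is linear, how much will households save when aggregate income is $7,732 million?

MPC = (2982.38 − 2887.88)/(4597 − 4422) = 94.5/175 = 0.54
a = 2887.88 − 0.54(4422) = 2887.88 − 2387.88 = 500
C = 500 + 0.54(7732) = 4675.28
S = 7732 − 4675.28 = 3056.72

S = 3056.72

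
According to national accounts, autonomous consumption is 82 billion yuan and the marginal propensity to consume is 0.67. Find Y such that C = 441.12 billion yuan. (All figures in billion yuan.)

82 + 0.67Y = 441.12
0.67Y = 359.12, so Y = 359.12/0.67 = 536

Y = 536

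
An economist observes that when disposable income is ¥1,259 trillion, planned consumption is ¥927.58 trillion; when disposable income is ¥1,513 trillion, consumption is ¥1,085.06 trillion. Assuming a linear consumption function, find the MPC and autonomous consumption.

MPC = ΔC/ΔY = (1085.06 − 927.58)/(1513 − 1259) = 157.48/254 = 0.62
a = C − MPC·Y = 927.58 − 0.62(1259) = 927.58 − 780.58 = 147

MPC = 0.62; a = 147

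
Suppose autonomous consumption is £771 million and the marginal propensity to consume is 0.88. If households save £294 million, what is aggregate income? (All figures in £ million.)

Y = 8875

S = Y − C = -771 + 0.12Y
-771 + 0.12Y = 294, so 0.12Y = 1065 and Y = 8875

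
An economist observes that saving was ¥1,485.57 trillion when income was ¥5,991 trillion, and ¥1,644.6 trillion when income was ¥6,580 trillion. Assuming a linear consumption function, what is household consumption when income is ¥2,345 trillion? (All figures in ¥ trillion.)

C = 1843.85

MPS = ΔS/ΔY = (1644.6 − 1485.57)/(6580 − 5991) = 159.03/589 = 0.27
MPC = 1 − MPS = 0.73
Autonomous saving = 1485.57 − 0.27(5991) = -132, so a = 132
C = 132 + 0.73(2345) = 132 + 1711.85 = 1843.85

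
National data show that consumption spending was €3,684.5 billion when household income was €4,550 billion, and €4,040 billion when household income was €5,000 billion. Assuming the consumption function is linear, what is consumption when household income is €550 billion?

MPC = (4040 − 3684.5)/(5000 − 4550) = 355.5/450 = 0.79
a = 3684.5 − 0.79(4550) = 3684.5 − 3594.5 = 90
C = 90 + 0.79(550) = 90 + 434.5 = 524.5

C = 524.5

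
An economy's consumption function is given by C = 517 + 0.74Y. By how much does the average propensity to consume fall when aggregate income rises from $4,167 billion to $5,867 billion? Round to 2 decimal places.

ΔAPC = 0.04

At Y = 4167: C = 517 + 0.74(4167) = 3600.58, APC = 3600.58/4167 = 0.864
At Y = 5867: C = 4858.58, APC = 4858.58/5867 = 0.828
Fall in APC = 0.864 − 0.828 = 0.036 ≈ 0.04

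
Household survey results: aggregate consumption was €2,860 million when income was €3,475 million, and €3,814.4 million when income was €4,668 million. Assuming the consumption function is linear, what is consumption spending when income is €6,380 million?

MPC = (3814.4 − 2860)/(4668 − 3475) = 954.4/1193 = 0.8
a = 2860 − 0.8(3475) = 2860 − 2780 = 80
C = 80 + 0.8(6380) = 80 + 5104 = 5184

C = 5184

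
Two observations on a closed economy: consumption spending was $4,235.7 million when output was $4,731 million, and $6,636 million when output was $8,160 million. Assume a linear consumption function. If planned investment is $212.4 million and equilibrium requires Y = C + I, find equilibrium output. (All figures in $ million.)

Y = 3788

MPC = (6636 − 4235.7)/(8160 − 4731) = 2400.3/3429 = 0.7
a = 4235.7 − 0.7(4731) = 924
Equilibrium: Y = 924 + 0.7Y + 212.4
0.3Y = 1136.4, so Y = 1136.4/0.3 = 3788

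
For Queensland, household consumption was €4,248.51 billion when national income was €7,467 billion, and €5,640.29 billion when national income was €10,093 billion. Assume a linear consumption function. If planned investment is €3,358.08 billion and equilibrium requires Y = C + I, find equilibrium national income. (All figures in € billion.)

Y = 7764

MPC = (5640.29 − 4248.51)/(10093 − 7467) = 1391.78/2626 = 0.53
a = 4248.51 − 0.53(7467) = 291
Equilibrium: Y = 291 + 0.53Y + 3358.08
0.47Y = 3649.08, so Y = 3649.08/0.47 = 7764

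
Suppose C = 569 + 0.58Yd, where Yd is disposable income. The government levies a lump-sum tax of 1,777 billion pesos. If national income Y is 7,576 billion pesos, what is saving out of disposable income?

Yd = Y − T = 7576 − 1777 = 5799
C = 569 + 0.58(5799) = 569 + 3363.42 = 3932.42
S = Yd − C = 5799 − 3932.42 = 1866.58

S = 1866.58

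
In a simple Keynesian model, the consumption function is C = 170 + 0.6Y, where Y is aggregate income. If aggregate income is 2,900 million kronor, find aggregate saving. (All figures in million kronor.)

S = 990

C = 170 + 0.6(2900) = 170 + 1740 = 1910
S = Y − C = 2900 − 1910 = 990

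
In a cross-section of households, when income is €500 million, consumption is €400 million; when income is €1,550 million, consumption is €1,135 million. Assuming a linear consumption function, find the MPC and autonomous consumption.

MPC = 0.7; a = 50

MPC = ΔC/ΔY = (1135 − 400)/(1550 − 500) = 735/1050 = 0.7
a = C − MPC·Y = 400 − 0.7(500) = 400 − 350 = 50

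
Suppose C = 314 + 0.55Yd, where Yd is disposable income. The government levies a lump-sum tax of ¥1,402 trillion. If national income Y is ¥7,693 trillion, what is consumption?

Yd = Y − T = 7693 − 1402 = 6291
C = 314 + 0.55(6291) = 314 + 3460.05 = 3774.05

C = 3774.05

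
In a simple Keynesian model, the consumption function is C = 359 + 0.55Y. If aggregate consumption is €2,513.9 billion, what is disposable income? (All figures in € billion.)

Y = 3918

359 + 0.55Y = 2513.9
0.55Y = 2154.9, so Y = 2154.9/0.55 = 3918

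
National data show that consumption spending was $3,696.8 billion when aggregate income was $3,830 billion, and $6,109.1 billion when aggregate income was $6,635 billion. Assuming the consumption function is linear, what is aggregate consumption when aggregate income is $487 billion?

MPC = (6109.1 − 3696.8)/(6635 − 3830) = 2412.3/2805 = 0.86
a = 3696.8 − 0.86(3830) = 3696.8 − 3293.8 = 403
C = 403 + 0.86(487) = 403 + 418.82 = 821.82

C = 821.82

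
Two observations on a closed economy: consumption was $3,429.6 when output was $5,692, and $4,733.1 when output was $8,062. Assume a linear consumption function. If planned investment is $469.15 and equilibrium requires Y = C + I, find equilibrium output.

MPC = (4733.1 − 3429.6)/(8062 − 5692) = 1303.5/2370 = 0.55
a = 3429.6 − 0.55(5692) = 299
Equilibrium: Y = 299 + 0.55Y + 469.15
0.45Y = 768.15, so Y = 768.15/0.45 = 1707

Y = 1707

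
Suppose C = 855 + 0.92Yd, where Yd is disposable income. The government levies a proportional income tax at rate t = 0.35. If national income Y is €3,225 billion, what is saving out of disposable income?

S = -687.3

Yd = (1 − 0.35)(3225) = 0.65(3225) = 2096.25
C = 855 + 0.92(2096.25) = 855 + 1928.55 = 2783.55
S = Yd − C = 2096.25 − 2783.55 = -687.3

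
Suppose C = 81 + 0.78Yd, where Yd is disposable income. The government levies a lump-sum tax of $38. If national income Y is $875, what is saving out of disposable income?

S = 103.14

Yd = Y − T = 875 − 38 = 837
C = 81 + 0.78(837) = 81 + 652.86 = 733.86
S = Yd − C = 837 − 733.86 = 103.14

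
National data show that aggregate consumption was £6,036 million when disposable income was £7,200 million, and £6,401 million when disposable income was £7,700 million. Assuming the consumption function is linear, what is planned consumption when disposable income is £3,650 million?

MPC = (6401 − 6036)/(7700 − 7200) = 365/500 = 0.73
a = 6036 − 0.73(7200) = 6036 − 5256 = 780
C = 780 + 0.73(3650) = 780 + 2664.5 = 3444.5

C = 3444.5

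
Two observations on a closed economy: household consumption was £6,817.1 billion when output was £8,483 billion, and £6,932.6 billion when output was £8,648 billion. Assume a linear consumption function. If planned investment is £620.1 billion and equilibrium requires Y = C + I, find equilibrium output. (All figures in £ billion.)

MPC = (6932.6 − 6817.1)/(8648 − 8483) = 115.5/165 = 0.7
a = 6817.1 − 0.7(8483) = 879
Equilibrium: Y = 879 + 0.7Y + 620.1
0.3Y = 1499.1, so Y = 1499.1/0.3 = 4997

Y = 4997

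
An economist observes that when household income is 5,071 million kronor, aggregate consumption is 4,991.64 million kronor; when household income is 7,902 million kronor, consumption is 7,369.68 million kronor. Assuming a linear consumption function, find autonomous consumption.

MPC = ΔC/ΔY = (7369.68 − 4991.64)/(7902 − 5071) = 2378.04/2831 = 0.84
a = C − MPC·Y = 4991.64 − 0.84(5071) = 4991.64 − 4259.64 = 732

a = 732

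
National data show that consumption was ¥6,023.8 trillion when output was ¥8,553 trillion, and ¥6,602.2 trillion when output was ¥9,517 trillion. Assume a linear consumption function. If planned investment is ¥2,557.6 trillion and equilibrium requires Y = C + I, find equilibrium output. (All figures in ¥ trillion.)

Y = 8624

MPC = (6602.2 − 6023.8)/(9517 − 8553) = 578.4/964 = 0.6
a = 6023.8 − 0.6(8553) = 892
Equilibrium: Y = 892 + 0.6Y + 2557.6
0.4Y = 3449.6, so Y = 3449.6/0.4 = 8624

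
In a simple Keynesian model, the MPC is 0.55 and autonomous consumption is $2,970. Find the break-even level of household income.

Y = 6600

At break-even, C = Y: 2970 + 0.55Y = Y
0.45Y = 2970, so Y = 2970/0.45 = 6600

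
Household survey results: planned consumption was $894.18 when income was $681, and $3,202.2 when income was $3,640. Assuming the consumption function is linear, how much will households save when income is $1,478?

MPC = (3202.2 − 894.18)/(3640 − 681) = 2308.02/2959 = 0.78
a = 894.18 − 0.78(681) = 894.18 − 531.18 = 363
C = 363 + 0.78(1478) = 1515.84
S = 1478 − 1515.84 = -37.84

S = -37.84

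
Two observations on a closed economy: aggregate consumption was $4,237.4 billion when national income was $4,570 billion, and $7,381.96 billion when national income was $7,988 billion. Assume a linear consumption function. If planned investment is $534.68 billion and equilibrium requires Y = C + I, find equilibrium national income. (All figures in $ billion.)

Y = 7096

MPC = (7381.96 − 4237.4)/(7988 − 4570) = 3144.56/3418 = 0.92
a = 4237.4 − 0.92(4570) = 33
Equilibrium: Y = 33 + 0.92Y + 534.68
0.08Y = 567.68, so Y = 567.68/0.08 = 7096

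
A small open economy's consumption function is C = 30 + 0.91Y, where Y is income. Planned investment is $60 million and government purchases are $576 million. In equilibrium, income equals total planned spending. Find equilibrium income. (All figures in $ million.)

Y = C + I + G = 30 + 0.91Y + 60 + 576
Y − 0.91Y = 666
0.09Y = 666, so Y = 666/0.09 = 7400

Y = 7400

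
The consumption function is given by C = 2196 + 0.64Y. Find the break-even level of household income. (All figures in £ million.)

Y = 6100

At break-even, C = Y: 2196 + 0.64Y = Y
0.36Y = 2196, so Y = 2196/0.36 = 6100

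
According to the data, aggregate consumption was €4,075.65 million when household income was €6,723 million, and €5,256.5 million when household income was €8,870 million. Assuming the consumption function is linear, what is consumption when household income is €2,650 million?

MPC = (5256.5 − 4075.65)/(8870 − 6723) = 1180.85/2147 = 0.55
a = 4075.65 − 0.55(6723) = 4075.65 − 3697.65 = 378
C = 378 + 0.55(2650) = 378 + 1457.5 = 1835.5

C = 1835.5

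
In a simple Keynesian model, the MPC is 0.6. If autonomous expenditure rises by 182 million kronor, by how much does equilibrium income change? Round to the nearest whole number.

The multiplier is 1/(1 − MPC) = 1/0.4.
ΔY = 182/0.4 = 455.00 ≈ 455

ΔY ≈ 455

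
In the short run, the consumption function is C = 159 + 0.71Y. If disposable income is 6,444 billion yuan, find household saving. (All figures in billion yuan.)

S = 1709.76

C = 159 + 0.71(6444) = 159 + 4575.24 = 4734.24
S = Y − C = 6444 − 4734.24 = 1709.76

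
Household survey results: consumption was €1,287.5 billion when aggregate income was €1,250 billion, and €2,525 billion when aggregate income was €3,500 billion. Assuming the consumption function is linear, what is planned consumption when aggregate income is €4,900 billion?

MPC = (2525 − 1287.5)/(3500 − 1250) = 1237.5/2250 = 0.55
a = 1287.5 − 0.55(1250) = 1287.5 − 687.5 = 600
C = 600 + 0.55(4900) = 600 + 2695 = 3295

C = 3295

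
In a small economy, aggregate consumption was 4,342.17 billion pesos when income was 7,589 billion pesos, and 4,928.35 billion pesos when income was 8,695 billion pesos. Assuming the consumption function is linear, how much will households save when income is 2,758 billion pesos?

S = 976.26

MPC = (4928.35 − 4342.17)/(8695 − 7589) = 586.18/1106 = 0.53
a = 4342.17 − 0.53(7589) = 4342.17 − 4022.17 = 320
C = 320 + 0.53(2758) = 1781.74
S = 2758 − 1781.74 = 976.26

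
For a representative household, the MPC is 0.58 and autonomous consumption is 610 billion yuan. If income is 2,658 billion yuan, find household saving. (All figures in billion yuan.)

C = 610 + 0.58(2658) = 610 + 1541.64 = 2151.64
S = Y − C = 2658 − 2151.64 = 506.36

S = 506.36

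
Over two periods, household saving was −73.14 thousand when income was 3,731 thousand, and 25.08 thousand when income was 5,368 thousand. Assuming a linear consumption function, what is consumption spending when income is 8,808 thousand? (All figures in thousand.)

C = 8576.52

MPS = ΔS/ΔY = (25.08 − (-73.14))/(5368 − 3731) = 98.22/1637 = 0.06
MPC = 1 − MPS = 0.94
Autonomous saving = -73.14 − 0.06(3731) = -297, so a = 297
C = 297 + 0.94(8808) = 297 + 8279.52 = 8576.52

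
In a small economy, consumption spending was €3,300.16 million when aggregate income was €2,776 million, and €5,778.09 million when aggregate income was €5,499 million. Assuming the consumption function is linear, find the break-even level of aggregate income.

MPC = (5778.09 − 3300.16)/(5499 − 2776) = 2477.93/2723 = 0.91
a = 3300.16 − 0.91(2776) = 3300.16 − 2526.16 = 774
Break-even: Y = a/(1−MPC) = 774/0.09 = 8600

Y = 8600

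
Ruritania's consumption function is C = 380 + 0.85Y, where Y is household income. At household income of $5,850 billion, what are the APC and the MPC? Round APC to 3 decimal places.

APC = 0.915; MPC = 0.85

MPC = 0.85 (the slope of the consumption function)
C = 380 + 0.85(5850) = 5352.5, so APC = 5352.5/5850 = 0.915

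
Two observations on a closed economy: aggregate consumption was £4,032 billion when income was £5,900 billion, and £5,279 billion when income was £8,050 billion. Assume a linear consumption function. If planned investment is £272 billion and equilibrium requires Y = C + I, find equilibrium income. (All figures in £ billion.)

MPC = (5279 − 4032)/(8050 − 5900) = 1247/2150 = 0.58
a = 4032 − 0.58(5900) = 610
Equilibrium: Y = 610 + 0.58Y + 272
0.42Y = 882, so Y = 882/0.42 = 2100

Y = 2100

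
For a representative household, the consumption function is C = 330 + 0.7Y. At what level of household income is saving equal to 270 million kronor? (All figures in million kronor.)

S = Y − C = -330 + 0.3Y
-330 + 0.3Y = 270, so 0.3Y = 600 and Y = 2000

Y = 2000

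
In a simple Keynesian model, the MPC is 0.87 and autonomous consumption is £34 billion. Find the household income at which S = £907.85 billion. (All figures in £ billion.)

Y = 7245

S = Y − C = -34 + 0.13Y
-34 + 0.13Y = 907.85, so 0.13Y = 941.85 and Y = 7245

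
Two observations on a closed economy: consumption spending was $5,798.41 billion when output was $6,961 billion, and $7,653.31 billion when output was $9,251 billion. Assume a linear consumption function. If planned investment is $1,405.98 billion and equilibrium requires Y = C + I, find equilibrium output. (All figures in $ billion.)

Y = 8242

MPC = (7653.31 − 5798.41)/(9251 − 6961) = 1854.9/2290 = 0.81
a = 5798.41 − 0.81(6961) = 160
Equilibrium: Y = 160 + 0.81Y + 1405.98
0.19Y = 1565.98, so Y = 1565.98/0.19 = 8242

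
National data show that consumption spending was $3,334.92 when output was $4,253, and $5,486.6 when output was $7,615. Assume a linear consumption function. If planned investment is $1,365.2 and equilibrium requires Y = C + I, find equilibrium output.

MPC = (5486.6 − 3334.92)/(7615 − 4253) = 2151.68/3362 = 0.64
a = 3334.92 − 0.64(4253) = 613
Equilibrium: Y = 613 + 0.64Y + 1365.2
0.36Y = 1978.2, so Y = 1978.2/0.36 = 5495

Y = 5495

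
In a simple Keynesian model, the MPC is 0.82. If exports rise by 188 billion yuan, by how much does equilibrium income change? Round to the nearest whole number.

ΔY ≈ 1044

The multiplier is 1/(1 − MPC) = 1/0.18.
ΔY = 188/0.18 = 1044.44 ≈ 1044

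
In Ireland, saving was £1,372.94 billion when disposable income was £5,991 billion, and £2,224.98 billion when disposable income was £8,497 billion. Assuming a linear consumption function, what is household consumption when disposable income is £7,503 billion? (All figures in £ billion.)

MPS = ΔS/ΔY = (2224.98 − 1372.94)/(8497 − 5991) = 852.04/2506 = 0.34
MPC = 1 − MPS = 0.66
Autonomous saving = 1372.94 − 0.34(5991) = -664, so a = 664
C = 664 + 0.66(7503) = 664 + 4951.98 = 5615.98

C = 5615.98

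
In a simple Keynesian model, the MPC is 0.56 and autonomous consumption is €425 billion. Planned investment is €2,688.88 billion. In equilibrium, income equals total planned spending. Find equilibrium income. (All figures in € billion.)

Y = C + I = 425 + 0.56Y + 2688.88
Y − 0.56Y = 3113.88
0.44Y = 3113.88, so Y = 3113.88/0.44 = 7077

Y = 7077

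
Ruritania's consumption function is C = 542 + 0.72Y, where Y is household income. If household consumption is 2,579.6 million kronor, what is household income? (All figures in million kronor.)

542 + 0.72Y = 2579.6
0.72Y = 2037.6, so Y = 2037.6/0.72 = 2830

Y = 2830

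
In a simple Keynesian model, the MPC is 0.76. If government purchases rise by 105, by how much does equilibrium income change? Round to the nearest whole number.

The multiplier is 1/(1 − MPC) = 1/0.24.
ΔY = 105/0.24 = 437.50 ≈ 438

ΔY ≈ 438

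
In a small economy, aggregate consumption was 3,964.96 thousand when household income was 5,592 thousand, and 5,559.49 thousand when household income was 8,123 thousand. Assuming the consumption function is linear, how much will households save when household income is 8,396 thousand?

S = 2664.52

MPC = (5559.49 − 3964.96)/(8123 − 5592) = 1594.53/2531 = 0.63
a = 3964.96 − 0.63(5592) = 3964.96 − 3522.96 = 442
C = 442 + 0.63(8396) = 5731.48
S = 8396 − 5731.48 = 2664.52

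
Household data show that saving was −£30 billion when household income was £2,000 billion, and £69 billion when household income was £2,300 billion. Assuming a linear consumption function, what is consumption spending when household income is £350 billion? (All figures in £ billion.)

MPS = ΔS/ΔY = (69 − (-30))/(2300 − 2000) = 99/300 = 0.33
MPC = 1 − MPS = 0.67
Autonomous saving = -30 − 0.33(2000) = -690, so a = 690
C = 690 + 0.67(350) = 690 + 234.5 = 924.5

C = 924.5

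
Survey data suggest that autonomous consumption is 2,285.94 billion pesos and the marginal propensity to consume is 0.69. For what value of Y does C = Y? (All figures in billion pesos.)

At break-even, C = Y: 2285.94 + 0.69Y = Y
0.31Y = 2285.94, so Y = 2285.94/0.31 = 7374

Y = 7374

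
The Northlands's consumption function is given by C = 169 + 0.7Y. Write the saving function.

S = Y − C = Y − (169 + 0.7Y) = -169 + (1 − 0.7)Y

S = -169 + 0.3Y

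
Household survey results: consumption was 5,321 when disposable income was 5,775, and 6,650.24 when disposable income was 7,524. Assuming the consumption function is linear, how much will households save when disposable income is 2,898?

S = -236.48

MPC = (6650.24 − 5321)/(7524 − 5775) = 1329.24/1749 = 0.76
a = 5321 − 0.76(5775) = 5321 − 4389 = 932
C = 932 + 0.76(2898) = 3134.48
S = 2898 − 3134.48 = -236.48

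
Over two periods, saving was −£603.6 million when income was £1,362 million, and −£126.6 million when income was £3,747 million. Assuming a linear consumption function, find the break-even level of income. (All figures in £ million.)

MPS = ΔS/ΔY = (-126.6 − (-603.6))/(3747 − 1362) = 477/2385 = 0.2
MPC = 1 − MPS = 0.8
From S(1362) = -603.6: −a + 0.2(1362) = -603.6, so a = 272.4 − (-603.6) = 876
Break-even (S = 0): Y = a/MPS = 876/0.2 = 4380

Y = 4380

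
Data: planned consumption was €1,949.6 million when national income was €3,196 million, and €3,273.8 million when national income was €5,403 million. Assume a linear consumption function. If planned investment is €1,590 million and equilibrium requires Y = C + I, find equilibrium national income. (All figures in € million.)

MPC = (3273.8 − 1949.6)/(5403 − 3196) = 1324.2/2207 = 0.6
a = 1949.6 − 0.6(3196) = 32
Equilibrium: Y = 32 + 0.6Y + 1590
0.4Y = 1622, so Y = 1622/0.4 = 4055

Y = 4055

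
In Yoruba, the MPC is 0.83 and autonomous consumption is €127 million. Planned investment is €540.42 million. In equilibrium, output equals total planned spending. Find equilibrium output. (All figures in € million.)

Y = C + I = 127 + 0.83Y + 540.42
Y − 0.83Y = 667.42
0.17Y = 667.42, so Y = 667.42/0.17 = 3926

Y = 3926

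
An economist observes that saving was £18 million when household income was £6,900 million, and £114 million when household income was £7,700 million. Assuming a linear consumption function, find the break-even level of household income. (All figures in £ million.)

Y = 6750

MPS = ΔS/ΔY = (114 − 18)/(7700 − 6900) = 96/800 = 0.12
MPC = 1 − MPS = 0.88
From S(6900) = 18: −a + 0.12(6900) = 18, so a = 828 − 18 = 810
Break-even (S = 0): Y = a/MPS = 810/0.12 = 6750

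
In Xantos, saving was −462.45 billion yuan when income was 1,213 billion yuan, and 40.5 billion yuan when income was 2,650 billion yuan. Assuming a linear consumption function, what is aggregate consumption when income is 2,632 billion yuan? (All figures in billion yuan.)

C = 2597.8

MPS = ΔS/ΔY = (40.5 − (-462.45))/(2650 − 1213) = 502.95/1437 = 0.35
MPC = 1 − MPS = 0.65
Autonomous saving = -462.45 − 0.35(1213) = -887, so a = 887
C = 887 + 0.65(2632) = 887 + 1710.8 = 2597.8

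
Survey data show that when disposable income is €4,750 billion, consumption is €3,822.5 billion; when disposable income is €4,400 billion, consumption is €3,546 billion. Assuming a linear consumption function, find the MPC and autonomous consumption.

MPC = 0.79; a = 70

MPC = ΔC/ΔY = (3822.5 − 3546)/(4750 − 4400) = 276.5/350 = 0.79
a = C − MPC·Y = 3546 − 0.79(4400) = 3546 − 3476 = 70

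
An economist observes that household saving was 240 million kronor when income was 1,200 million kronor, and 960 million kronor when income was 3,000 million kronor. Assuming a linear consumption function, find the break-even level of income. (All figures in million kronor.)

Y = 600

MPS = ΔS/ΔY = (960 − 240)/(3000 − 1200) = 720/1800 = 0.4
MPC = 1 − MPS = 0.6
From S(1200) = 240: −a + 0.4(1200) = 240, so a = 480 − 240 = 240
Break-even (S = 0): Y = a/MPS = 240/0.4 = 600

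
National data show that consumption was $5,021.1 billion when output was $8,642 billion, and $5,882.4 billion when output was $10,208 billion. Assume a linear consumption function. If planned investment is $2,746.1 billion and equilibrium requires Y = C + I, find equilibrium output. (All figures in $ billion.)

MPC = (5882.4 − 5021.1)/(10208 − 8642) = 861.3/1566 = 0.55
a = 5021.1 − 0.55(8642) = 268
Equilibrium: Y = 268 + 0.55Y + 2746.1
0.45Y = 3014.1, so Y = 3014.1/0.45 = 6698

Y = 6698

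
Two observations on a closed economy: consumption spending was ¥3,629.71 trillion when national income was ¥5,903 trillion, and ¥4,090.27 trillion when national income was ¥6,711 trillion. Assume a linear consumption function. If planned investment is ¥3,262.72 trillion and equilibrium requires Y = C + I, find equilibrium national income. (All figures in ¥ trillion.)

MPC = (4090.27 − 3629.71)/(6711 − 5903) = 460.56/808 = 0.57
a = 3629.71 − 0.57(5903) = 265
Equilibrium: Y = 265 + 0.57Y + 3262.72
0.43Y = 3527.72, so Y = 3527.72/0.43 = 8204

Y = 8204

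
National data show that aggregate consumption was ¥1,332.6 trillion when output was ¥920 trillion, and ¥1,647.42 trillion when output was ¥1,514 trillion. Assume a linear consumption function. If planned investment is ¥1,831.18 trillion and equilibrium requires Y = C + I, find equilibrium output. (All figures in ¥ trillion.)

Y = 5694

MPC = (1647.42 − 1332.6)/(1514 − 920) = 314.82/594 = 0.53
a = 1332.6 − 0.53(920) = 845
Equilibrium: Y = 845 + 0.53Y + 1831.18
0.47Y = 2676.18, so Y = 2676.18/0.47 = 5694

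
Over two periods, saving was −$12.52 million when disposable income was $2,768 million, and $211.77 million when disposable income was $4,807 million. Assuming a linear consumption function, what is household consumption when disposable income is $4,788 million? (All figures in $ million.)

C = 4578.32

MPS = ΔS/ΔY = (211.77 − (-12.52))/(4807 − 2768) = 224.29/2039 = 0.11
MPC = 1 − MPS = 0.89
Autonomous saving = -12.52 − 0.11(2768) = -317, so a = 317
C = 317 + 0.89(4788) = 317 + 4261.32 = 4578.32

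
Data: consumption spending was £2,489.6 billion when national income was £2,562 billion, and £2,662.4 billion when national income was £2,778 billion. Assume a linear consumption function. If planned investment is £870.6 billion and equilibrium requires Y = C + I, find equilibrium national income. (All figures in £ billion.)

MPC = (2662.4 − 2489.6)/(2778 − 2562) = 172.8/216 = 0.8
a = 2489.6 − 0.8(2562) = 440
Equilibrium: Y = 440 + 0.8Y + 870.6
0.2Y = 1310.6, so Y = 1310.6/0.2 = 6553

Y = 6553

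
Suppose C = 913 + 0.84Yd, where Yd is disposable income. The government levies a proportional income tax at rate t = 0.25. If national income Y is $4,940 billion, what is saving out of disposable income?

S = -320.2

Yd = (1 − 0.25)(4940) = 0.75(4940) = 3705
C = 913 + 0.84(3705) = 913 + 3112.2 = 4025.2
S = Yd − C = 3705 − 4025.2 = -320.2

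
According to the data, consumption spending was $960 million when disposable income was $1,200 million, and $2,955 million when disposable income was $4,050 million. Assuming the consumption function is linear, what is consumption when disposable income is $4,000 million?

MPC = (2955 − 960)/(4050 − 1200) = 1995/2850 = 0.7
a = 960 − 0.7(1200) = 960 − 840 = 120
C = 120 + 0.7(4000) = 120 + 2800 = 2920

C = 2920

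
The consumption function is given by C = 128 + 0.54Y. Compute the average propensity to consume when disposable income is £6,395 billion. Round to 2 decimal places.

C = 128 + 0.54(6395) = 3581.3
APC = C/Y = 3581.3/6395 = 0.56

APC = 0.56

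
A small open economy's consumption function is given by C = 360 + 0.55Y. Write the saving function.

S = -360 + 0.45Y

S = Y − C = Y − (360 + 0.55Y) = -360 + (1 − 0.55)Y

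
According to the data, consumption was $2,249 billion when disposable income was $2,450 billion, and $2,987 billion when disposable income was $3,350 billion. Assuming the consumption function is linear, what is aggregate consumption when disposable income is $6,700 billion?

MPC = (2987 − 2249)/(3350 − 2450) = 738/900 = 0.82
a = 2249 − 0.82(2450) = 2249 − 2009 = 240
C = 240 + 0.82(6700) = 240 + 5494 = 5734

C = 5734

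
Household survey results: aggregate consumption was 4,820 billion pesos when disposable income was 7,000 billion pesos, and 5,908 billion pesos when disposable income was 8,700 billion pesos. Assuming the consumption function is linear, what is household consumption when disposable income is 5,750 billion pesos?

C = 4020

MPC = (5908 − 4820)/(8700 − 7000) = 1088/1700 = 0.64
a = 4820 − 0.64(7000) = 4820 − 4480 = 340
C = 340 + 0.64(5750) = 340 + 3680 = 4020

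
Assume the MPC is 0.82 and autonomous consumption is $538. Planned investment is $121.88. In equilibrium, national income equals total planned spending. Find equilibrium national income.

Y = 3666

Y = C + I = 538 + 0.82Y + 121.88
Y − 0.82Y = 659.88
0.18Y = 659.88, so Y = 659.88/0.18 = 3666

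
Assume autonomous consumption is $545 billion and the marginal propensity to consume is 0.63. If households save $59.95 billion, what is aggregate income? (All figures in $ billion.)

Y = 1635

S = Y − C = -545 + 0.37Y
-545 + 0.37Y = 59.95, so 0.37Y = 604.95 and Y = 1635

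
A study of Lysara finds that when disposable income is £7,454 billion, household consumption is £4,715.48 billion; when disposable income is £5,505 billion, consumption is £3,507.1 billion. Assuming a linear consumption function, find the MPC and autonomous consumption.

MPC = 0.62; a = 94

MPC = ΔC/ΔY = (4715.48 − 3507.1)/(7454 − 5505) = 1208.38/1949 = 0.62
a = C − MPC·Y = 3507.1 − 0.62(5505) = 3507.1 − 3413.1 = 94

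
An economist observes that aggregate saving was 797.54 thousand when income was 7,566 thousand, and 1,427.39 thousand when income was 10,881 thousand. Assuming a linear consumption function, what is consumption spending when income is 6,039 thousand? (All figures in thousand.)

C = 5531.59

MPS = ΔS/ΔY = (1427.39 − 797.54)/(10881 − 7566) = 629.85/3315 = 0.19
MPC = 1 − MPS = 0.81
Autonomous saving = 797.54 − 0.19(7566) = -640, so a = 640
C = 640 + 0.81(6039) = 640 + 4891.59 = 5531.59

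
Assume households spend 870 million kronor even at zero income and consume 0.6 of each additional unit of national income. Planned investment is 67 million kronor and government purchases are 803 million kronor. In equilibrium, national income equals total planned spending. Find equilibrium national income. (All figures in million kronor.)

Y = 4350

Y = C + I + G = 870 + 0.6Y + 67 + 803
Y − 0.6Y = 1740
0.4Y = 1740, so Y = 1740/0.4 = 4350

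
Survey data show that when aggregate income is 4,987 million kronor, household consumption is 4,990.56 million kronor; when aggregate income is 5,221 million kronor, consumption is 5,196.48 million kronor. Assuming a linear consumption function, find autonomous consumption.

a = 602

MPC = ΔC/ΔY = (5196.48 − 4990.56)/(5221 − 4987) = 205.92/234 = 0.88
a = C − MPC·Y = 4990.56 − 0.88(4987) = 4990.56 − 4388.56 = 602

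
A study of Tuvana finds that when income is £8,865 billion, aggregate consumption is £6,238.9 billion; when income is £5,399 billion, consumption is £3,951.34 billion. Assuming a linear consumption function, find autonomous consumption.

a = 388

MPC = ΔC/ΔY = (6238.9 − 3951.34)/(8865 − 5399) = 2287.56/3466 = 0.66
a = C − MPC·Y = 3951.34 − 0.66(5399) = 3951.34 − 3563.34 = 388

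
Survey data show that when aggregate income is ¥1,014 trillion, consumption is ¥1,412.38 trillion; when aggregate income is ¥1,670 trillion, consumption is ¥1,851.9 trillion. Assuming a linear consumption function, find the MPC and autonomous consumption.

MPC = 0.67; a = 733

MPC = ΔC/ΔY = (1851.9 − 1412.38)/(1670 − 1014) = 439.52/656 = 0.67
a = C − MPC·Y = 1412.38 − 0.67(1014) = 1412.38 − 679.38 = 733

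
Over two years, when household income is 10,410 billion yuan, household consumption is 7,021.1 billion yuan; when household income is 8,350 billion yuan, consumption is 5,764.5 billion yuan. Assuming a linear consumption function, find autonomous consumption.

MPC = ΔC/ΔY = (7021.1 − 5764.5)/(10410 − 8350) = 1256.6/2060 = 0.61
a = C − MPC·Y = 5764.5 − 0.61(8350) = 5764.5 − 5093.5 = 671

a = 671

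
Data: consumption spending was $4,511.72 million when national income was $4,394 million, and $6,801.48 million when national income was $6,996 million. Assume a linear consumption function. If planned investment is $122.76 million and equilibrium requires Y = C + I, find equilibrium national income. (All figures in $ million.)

Y = 6398

MPC = (6801.48 − 4511.72)/(6996 − 4394) = 2289.76/2602 = 0.88
a = 4511.72 − 0.88(4394) = 645
Equilibrium: Y = 645 + 0.88Y + 122.76
0.12Y = 767.76, so Y = 767.76/0.12 = 6398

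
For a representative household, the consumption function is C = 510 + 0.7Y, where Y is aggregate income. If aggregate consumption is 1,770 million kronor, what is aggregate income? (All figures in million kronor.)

Y = 1800

510 + 0.7Y = 1770
0.7Y = 1260, so Y = 1260/0.7 = 1800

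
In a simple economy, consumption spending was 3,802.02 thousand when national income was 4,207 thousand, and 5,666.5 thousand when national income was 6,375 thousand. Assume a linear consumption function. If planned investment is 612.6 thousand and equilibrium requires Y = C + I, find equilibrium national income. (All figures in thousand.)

MPC = (5666.5 − 3802.02)/(6375 − 4207) = 1864.48/2168 = 0.86
a = 3802.02 − 0.86(4207) = 184
Equilibrium: Y = 184 + 0.86Y + 612.6
0.14Y = 796.6, so Y = 796.6/0.14 = 5690

Y = 5690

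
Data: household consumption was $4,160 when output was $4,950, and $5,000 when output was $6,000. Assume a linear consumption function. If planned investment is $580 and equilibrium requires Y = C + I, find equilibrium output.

MPC = (5000 − 4160)/(6000 − 4950) = 840/1050 = 0.8
a = 4160 − 0.8(4950) = 200
Equilibrium: Y = 200 + 0.8Y + 580
0.2Y = 780, so Y = 780/0.2 = 3900

Y = 3900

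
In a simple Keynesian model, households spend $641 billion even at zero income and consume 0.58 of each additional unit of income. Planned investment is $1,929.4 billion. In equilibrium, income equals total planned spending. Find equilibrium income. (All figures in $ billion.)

Y = C + I = 641 + 0.58Y + 1929.4
Y − 0.58Y = 2570.4
0.42Y = 2570.4, so Y = 2570.4/0.42 = 6120

Y = 6120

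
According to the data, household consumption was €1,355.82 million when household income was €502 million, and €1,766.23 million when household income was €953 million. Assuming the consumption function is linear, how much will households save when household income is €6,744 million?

MPC = (1766.23 − 1355.82)/(953 − 502) = 410.41/451 = 0.91
a = 1355.82 − 0.91(502) = 1355.82 − 456.82 = 899
C = 899 + 0.91(6744) = 7036.04
S = 6744 − 7036.04 = -292.04

S = -292.04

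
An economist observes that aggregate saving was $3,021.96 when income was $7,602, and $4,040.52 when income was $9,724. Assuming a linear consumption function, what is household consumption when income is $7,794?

C = 4679.88

MPS = ΔS/ΔY = (4040.52 − 3021.96)/(9724 − 7602) = 1018.56/2122 = 0.48
MPC = 1 − MPS = 0.52
Autonomous saving = 3021.96 − 0.48(7602) = -627, so a = 627
C = 627 + 0.52(7794) = 627 + 4052.88 = 4679.88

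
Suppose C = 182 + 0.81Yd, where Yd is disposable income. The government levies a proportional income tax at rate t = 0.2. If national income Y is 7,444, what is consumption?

C = 5005.712

Yd = (1 − 0.2)(7444) = 0.8(7444) = 5955.2
C = 182 + 0.81(5955.2) = 182 + 4823.712 = 5005.712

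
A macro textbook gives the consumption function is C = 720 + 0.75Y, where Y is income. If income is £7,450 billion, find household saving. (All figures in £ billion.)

S = 1142.5

C = 720 + 0.75(7450) = 720 + 5587.5 = 6307.5
S = Y − C = 7450 − 6307.5 = 1142.5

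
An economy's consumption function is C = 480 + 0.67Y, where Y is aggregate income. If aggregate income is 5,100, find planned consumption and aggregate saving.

C = 3897; S = 1203

C = 480 + 0.67(5100) = 480 + 3417 = 3897
S = Y − C = 5100 − 3897 = 1203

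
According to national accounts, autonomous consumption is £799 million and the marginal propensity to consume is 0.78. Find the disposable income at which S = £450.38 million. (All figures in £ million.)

S = Y − C = -799 + 0.22Y
-799 + 0.22Y = 450.38, so 0.22Y = 1249.38 and Y = 5679

Y = 5679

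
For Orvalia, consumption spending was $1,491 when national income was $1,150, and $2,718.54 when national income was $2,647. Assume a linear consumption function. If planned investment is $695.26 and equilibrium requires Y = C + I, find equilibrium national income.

Y = 6907

MPC = (2718.54 − 1491)/(2647 − 1150) = 1227.54/1497 = 0.82
a = 1491 − 0.82(1150) = 548
Equilibrium: Y = 548 + 0.82Y + 695.26
0.18Y = 1243.26, so Y = 1243.26/0.18 = 6907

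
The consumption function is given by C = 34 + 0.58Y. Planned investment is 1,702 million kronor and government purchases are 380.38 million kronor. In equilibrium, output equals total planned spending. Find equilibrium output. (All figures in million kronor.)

Y = C + I + G = 34 + 0.58Y + 1702 + 380.38
Y − 0.58Y = 2116.38
0.42Y = 2116.38, so Y = 2116.38/0.42 = 5039

Y = 5039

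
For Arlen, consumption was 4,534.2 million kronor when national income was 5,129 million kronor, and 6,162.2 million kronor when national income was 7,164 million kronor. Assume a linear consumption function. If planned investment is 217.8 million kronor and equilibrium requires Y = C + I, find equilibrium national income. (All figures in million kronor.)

Y = 3244

MPC = (6162.2 − 4534.2)/(7164 − 5129) = 1628/2035 = 0.8
a = 4534.2 − 0.8(5129) = 431
Equilibrium: Y = 431 + 0.8Y + 217.8
0.2Y = 648.8, so Y = 648.8/0.2 = 3244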